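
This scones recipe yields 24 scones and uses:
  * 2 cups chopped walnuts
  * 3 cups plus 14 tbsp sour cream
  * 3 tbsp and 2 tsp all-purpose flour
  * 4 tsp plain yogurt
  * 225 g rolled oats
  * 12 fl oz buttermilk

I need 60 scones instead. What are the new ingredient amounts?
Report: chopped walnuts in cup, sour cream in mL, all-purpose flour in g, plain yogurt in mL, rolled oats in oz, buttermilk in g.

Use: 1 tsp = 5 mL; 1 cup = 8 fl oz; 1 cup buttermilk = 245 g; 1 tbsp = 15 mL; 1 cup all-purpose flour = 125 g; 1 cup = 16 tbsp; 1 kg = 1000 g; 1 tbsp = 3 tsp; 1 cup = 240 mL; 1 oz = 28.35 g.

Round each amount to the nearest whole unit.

chopped walnuts: 5 cup; sour cream: 2325 mL; all-purpose flour: 72 g; plain yogurt: 50 mL; rolled oats: 20 oz; buttermilk: 919 g

Scaling factor: 60/24 = 5/2 = 2.5.
chopped walnuts: 2 cup × 5/2 = 5 cup
sour cream: (3 cup + 14 tbsp = 3.875 cup) × 5/2 × 240 mL/cup = 2325 mL
all-purpose flour: (3 tbsp + 2 tsp = 11/3 tbsp) × 5/2 ÷ 16 tbsp/cup × 125 g/cup ≈ 72 g
plain yogurt: 4 tsp × 5/2 × 5 mL/tsp = 50 mL
rolled oats: 225 g × 5/2 ÷ 28.35 g/oz ≈ 20 oz
buttermilk: 12 fl oz × 5/2 ÷ 8 fl oz/cup × 245 g/cup ≈ 919 g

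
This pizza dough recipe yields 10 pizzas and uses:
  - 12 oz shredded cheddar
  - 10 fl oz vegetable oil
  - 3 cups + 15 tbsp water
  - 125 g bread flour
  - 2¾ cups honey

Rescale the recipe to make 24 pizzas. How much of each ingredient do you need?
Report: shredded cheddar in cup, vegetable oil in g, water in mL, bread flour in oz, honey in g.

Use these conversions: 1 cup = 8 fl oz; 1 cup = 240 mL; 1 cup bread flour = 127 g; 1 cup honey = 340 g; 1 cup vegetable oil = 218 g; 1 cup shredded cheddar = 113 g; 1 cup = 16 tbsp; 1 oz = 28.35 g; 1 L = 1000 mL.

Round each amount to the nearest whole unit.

Scaling factor: 24/10 = 12/5 = 2.4.
shredded cheddar: 12 oz × 12/5 × 28.35 g/oz ÷ 113 g/cup ≈ 7 cup
vegetable oil: 10 fl oz × 12/5 ÷ 8 fl oz/cup × 218 g/cup = 654 g
water: (3 cup + 15 tbsp = 3.9375 cup) × 12/5 × 240 mL/cup = 2268 mL
bread flour: 125 g × 12/5 ÷ 28.35 g/oz ≈ 11 oz
honey: 2.75 cup × 12/5 × 340 g/cup = 2244 g

shredded cheddar: 7 cup; vegetable oil: 654 g; water: 2268 mL; bread flour: 11 oz; honey: 2244 g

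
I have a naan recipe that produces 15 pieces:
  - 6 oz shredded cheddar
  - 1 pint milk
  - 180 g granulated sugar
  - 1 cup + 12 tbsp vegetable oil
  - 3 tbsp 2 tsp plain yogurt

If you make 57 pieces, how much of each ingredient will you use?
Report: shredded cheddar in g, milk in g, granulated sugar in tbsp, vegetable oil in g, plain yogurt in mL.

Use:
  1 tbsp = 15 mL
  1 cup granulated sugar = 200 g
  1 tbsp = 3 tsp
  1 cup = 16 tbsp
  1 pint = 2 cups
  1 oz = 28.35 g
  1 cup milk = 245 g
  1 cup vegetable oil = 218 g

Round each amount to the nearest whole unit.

shredded cheddar: 646 g; milk: 1862 g; granulated sugar: 55 tbsp; vegetable oil: 1450 g; plain yogurt: 209 mL

Scaling factor: 57/15 = 19/5 = 3.8.
shredded cheddar: 6 oz × 19/5 × 28.35 g/oz ≈ 646 g
milk: 1 pint × 19/5 × 2 cup/pint × 245 g/cup = 1862 g
granulated sugar: 180 g × 19/5 ÷ 200 g/cup × 16 tbsp/cup ≈ 55 tbsp
vegetable oil: (1 cup + 12 tbsp = 1.75 cup) × 19/5 × 218 g/cup ≈ 1450 g
plain yogurt: (3 tbsp + 2 tsp = 11/3 tbsp) × 19/5 × 15 mL/tbsp = 209 mL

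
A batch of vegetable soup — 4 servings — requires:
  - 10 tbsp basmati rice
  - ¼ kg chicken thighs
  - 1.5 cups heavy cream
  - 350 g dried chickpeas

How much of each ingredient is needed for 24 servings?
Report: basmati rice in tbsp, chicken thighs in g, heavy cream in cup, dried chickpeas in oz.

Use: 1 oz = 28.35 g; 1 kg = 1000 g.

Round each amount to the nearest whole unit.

basmati rice: 60 tbsp; chicken thighs: 1500 g; heavy cream: 9 cup; dried chickpeas: 74 oz

Scaling factor: 24/4 = 6.
basmati rice: 10 tbsp × 6 = 60 tbsp
chicken thighs: 0.25 kg × 6 × 1000 g/kg = 1500 g
heavy cream: 1.5 cup × 6 = 9 cup
dried chickpeas: 350 g × 6 ÷ 28.35 g/oz ≈ 74 oz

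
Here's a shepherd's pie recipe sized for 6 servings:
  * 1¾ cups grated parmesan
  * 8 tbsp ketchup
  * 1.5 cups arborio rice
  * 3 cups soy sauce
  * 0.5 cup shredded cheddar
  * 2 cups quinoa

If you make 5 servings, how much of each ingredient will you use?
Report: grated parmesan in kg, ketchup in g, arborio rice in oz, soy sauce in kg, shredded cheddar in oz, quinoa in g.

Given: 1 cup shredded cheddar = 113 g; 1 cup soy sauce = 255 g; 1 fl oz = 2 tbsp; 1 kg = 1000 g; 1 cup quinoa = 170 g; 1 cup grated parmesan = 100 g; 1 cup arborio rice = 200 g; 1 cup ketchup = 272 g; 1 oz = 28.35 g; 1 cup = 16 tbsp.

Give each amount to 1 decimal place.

Scaling factor: 5/6.
grated parmesan: 1.75 cup × 5/6 × 100 g/cup ÷ 1000 g/kg ≈ 0.1 kg
ketchup: 8 tbsp × 5/6 ÷ 16 tbsp/cup × 272 g/cup ≈ 113.3 g
arborio rice: 1.5 cup × 5/6 × 200 g/cup ÷ 28.35 g/oz ≈ 8.8 oz
soy sauce: 3 cup × 5/6 × 255 g/cup ÷ 1000 g/kg ≈ 0.6 kg
shredded cheddar: 0.5 cup × 5/6 × 113 g/cup ÷ 28.35 g/oz ≈ 1.7 oz
quinoa: 2 cup × 5/6 × 170 g/cup ≈ 283.3 g

grated parmesan: 0.1 kg; ketchup: 113.3 g; arborio rice: 8.8 oz; soy sauce: 0.6 kg; shredded cheddar: 1.7 oz; quinoa: 283.3 g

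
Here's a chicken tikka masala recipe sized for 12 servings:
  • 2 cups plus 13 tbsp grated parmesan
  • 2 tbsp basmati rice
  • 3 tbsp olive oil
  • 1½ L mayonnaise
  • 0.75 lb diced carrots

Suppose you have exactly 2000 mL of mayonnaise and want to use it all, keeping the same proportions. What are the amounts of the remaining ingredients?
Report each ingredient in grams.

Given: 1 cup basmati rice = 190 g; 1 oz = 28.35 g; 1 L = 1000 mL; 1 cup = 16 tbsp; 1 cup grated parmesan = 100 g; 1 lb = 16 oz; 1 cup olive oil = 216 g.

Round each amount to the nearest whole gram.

grated parmesan: 375 g; basmati rice: 32 g; olive oil: 54 g; diced carrots: 454 g

The original recipe has 1500 mL of mayonnaise, so the scaling factor is 2000 ÷ 1500 = 4/3.
grated parmesan: (2 cup + 13 tbsp = 2.8125 cup) × 4/3 × 100 g/cup = 375 g
basmati rice: 2 tbsp × 4/3 ÷ 16 tbsp/cup × 190 g/cup ≈ 32 g
olive oil: 3 tbsp × 4/3 ÷ 16 tbsp/cup × 216 g/cup = 54 g
diced carrots: 0.75 lb × 4/3 × 16 oz/lb × 28.35 g/oz ≈ 454 g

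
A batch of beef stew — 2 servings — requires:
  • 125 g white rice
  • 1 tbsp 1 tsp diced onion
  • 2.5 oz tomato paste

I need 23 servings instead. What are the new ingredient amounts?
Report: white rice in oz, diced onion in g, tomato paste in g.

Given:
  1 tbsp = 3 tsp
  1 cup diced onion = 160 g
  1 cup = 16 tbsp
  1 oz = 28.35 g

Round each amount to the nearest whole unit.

Scaling factor: 23/2 = 11.5.
white rice: 125 g × 23/2 ÷ 28.35 g/oz ≈ 51 oz
diced onion: (1 tbsp + 1 tsp = 4/3 tbsp) × 23/2 ÷ 16 tbsp/cup × 160 g/cup ≈ 153 g
tomato paste: 2.5 oz × 23/2 × 28.35 g/oz ≈ 815 g

white rice: 51 oz; diced onion: 153 g; tomato paste: 815 g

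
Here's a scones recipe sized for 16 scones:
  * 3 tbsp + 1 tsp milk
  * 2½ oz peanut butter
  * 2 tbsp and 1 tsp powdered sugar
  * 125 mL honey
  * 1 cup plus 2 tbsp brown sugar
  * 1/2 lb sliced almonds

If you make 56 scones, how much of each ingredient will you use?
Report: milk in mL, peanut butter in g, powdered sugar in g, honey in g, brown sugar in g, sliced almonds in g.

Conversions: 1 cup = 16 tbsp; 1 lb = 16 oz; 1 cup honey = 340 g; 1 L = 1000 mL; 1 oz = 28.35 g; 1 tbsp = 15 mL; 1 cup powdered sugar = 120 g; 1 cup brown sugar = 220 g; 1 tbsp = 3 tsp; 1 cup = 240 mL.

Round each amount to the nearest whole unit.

milk: 175 mL; peanut butter: 248 g; powdered sugar: 61 g; honey: 620 g; brown sugar: 866 g; sliced almonds: 794 g

Scaling factor: 56/16 = 7/2 = 3.5.
milk: (3 tbsp + 1 tsp = 10/3 tbsp) × 7/2 × 15 mL/tbsp = 175 mL
peanut butter: 2.5 oz × 7/2 × 28.35 g/oz ≈ 248 g
powdered sugar: (2 tbsp + 1 tsp = 7/3 tbsp) × 7/2 ÷ 16 tbsp/cup × 120 g/cup ≈ 61 g
honey: 125 mL × 7/2 ÷ 240 mL/cup × 340 g/cup ≈ 620 g
brown sugar: (1 cup + 2 tbsp = 1.125 cup) × 7/2 × 220 g/cup ≈ 866 g
sliced almonds: 0.5 lb × 7/2 × 16 oz/lb × 28.35 g/oz ≈ 794 g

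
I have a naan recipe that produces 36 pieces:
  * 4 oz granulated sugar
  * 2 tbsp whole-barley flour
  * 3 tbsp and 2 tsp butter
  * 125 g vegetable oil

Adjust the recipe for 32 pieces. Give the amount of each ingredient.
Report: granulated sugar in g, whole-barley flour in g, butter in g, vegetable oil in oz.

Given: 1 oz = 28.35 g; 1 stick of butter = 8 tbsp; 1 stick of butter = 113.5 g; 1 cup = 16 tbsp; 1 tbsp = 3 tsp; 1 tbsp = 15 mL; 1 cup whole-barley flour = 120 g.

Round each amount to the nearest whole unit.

Scaling factor: 32/36 = 8/9.
granulated sugar: 4 oz × 8/9 × 28.35 g/oz ≈ 101 g
whole-barley flour: 2 tbsp × 8/9 ÷ 16 tbsp/cup × 120 g/cup ≈ 13 g
butter: (3 tbsp + 2 tsp = 11/3 tbsp) × 8/9 ÷ 8 tbsp/stick × 113.5 g/stick ≈ 46 g
vegetable oil: 125 g × 8/9 ÷ 28.35 g/oz ≈ 4 oz

granulated sugar: 101 g; whole-barley flour: 13 g; butter: 46 g; vegetable oil: 4 oz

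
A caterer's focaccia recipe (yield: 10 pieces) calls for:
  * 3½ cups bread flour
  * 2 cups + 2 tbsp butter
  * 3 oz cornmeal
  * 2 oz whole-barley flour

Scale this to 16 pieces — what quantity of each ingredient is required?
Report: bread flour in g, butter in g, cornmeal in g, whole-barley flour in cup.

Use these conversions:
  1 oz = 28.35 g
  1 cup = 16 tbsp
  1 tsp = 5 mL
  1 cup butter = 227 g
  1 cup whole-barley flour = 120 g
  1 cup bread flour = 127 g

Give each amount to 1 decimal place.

Scaling factor: 16/10 = 8/5 = 1.6.
bread flour: 3.5 cup × 8/5 × 127 g/cup = 711.2 g
butter: (2 cup + 2 tbsp = 2.125 cup) × 8/5 × 227 g/cup = 771.8 g
cornmeal: 3 oz × 8/5 × 28.35 g/oz ≈ 136.1 g
whole-barley flour: 2 oz × 8/5 × 28.35 g/oz ÷ 120 g/cup ≈ 0.8 cup

bread flour: 711.2 g; butter: 771.8 g; cornmeal: 136.1 g; whole-barley flour: 0.8 cup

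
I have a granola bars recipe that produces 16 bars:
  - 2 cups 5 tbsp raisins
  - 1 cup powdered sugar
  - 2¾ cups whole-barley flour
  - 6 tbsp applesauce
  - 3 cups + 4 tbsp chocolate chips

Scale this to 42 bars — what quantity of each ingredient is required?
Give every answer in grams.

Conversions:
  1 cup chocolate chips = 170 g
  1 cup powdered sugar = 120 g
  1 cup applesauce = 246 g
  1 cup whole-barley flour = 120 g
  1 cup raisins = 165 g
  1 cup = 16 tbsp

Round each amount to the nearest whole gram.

Scaling factor: 42/16 = 21/8 = 2.625.
raisins: (2 cup + 5 tbsp = 2.3125 cup) × 21/8 × 165 g/cup ≈ 1002 g
powdered sugar: 1 cup × 21/8 × 120 g/cup = 315 g
whole-barley flour: 2.75 cup × 21/8 × 120 g/cup ≈ 866 g
applesauce: 6 tbsp × 21/8 ÷ 16 tbsp/cup × 246 g/cup ≈ 242 g
chocolate chips: (3 cup + 4 tbsp = 3.25 cup) × 21/8 × 170 g/cup ≈ 1450 g

raisins: 1002 g; powdered sugar: 315 g; whole-barley flour: 866 g; applesauce: 242 g; chocolate chips: 1450 g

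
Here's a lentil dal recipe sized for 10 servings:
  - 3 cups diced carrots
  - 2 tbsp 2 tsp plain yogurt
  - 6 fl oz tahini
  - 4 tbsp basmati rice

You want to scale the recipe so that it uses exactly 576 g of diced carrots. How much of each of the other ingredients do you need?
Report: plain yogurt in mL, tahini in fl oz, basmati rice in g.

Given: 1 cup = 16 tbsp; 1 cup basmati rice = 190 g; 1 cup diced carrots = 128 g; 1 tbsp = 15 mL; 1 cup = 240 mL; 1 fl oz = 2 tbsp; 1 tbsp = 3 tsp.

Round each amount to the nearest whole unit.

plain yogurt: 60 mL; tahini: 9 fl oz; basmati rice: 71 g

The original recipe has 384 g of diced carrots, so the scaling factor is 576 ÷ 384 = 3/2 = 1.5.
plain yogurt: (2 tbsp + 2 tsp = 8/3 tbsp) × 3/2 × 15 mL/tbsp = 60 mL
tahini: 6 fl oz × 3/2 = 9 fl oz
basmati rice: 4 tbsp × 3/2 ÷ 16 tbsp/cup × 190 g/cup ≈ 71 g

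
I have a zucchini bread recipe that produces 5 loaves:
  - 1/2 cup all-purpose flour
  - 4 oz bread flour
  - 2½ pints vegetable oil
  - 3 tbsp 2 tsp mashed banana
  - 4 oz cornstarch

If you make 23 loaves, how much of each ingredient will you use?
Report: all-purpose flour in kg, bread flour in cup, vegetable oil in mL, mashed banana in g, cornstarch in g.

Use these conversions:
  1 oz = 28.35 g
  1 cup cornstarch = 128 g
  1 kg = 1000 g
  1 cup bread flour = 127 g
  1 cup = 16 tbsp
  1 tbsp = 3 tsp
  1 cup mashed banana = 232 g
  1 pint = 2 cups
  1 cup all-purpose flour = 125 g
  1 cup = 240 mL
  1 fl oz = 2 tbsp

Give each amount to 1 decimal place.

all-purpose flour: 0.3 kg; bread flour: 4.1 cup; vegetable oil: 5520.0 mL; mashed banana: 244.6 g; cornstarch: 521.6 g

Scaling factor: 23/5 = 4.6.
all-purpose flour: 0.5 cup × 23/5 × 125 g/cup ÷ 1000 g/kg ≈ 0.3 kg
bread flour: 4 oz × 23/5 × 28.35 g/oz ÷ 127 g/cup ≈ 4.1 cup
vegetable oil: 2.5 pint × 23/5 × 2 cup/pint × 240 mL/cup = 5520.0 mL
mashed banana: (3 tbsp + 2 tsp = 11/3 tbsp) × 23/5 ÷ 16 tbsp/cup × 232 g/cup ≈ 244.6 g
cornstarch: 4 oz × 23/5 × 28.35 g/oz ≈ 521.6 g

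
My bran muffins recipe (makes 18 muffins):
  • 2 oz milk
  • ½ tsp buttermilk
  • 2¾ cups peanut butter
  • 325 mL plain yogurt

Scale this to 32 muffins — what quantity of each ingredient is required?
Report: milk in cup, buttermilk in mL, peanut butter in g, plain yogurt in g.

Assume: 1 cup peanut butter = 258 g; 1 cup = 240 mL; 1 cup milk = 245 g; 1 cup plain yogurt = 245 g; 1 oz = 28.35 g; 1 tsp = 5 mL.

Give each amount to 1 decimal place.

milk: 0.4 cup; buttermilk: 4.4 mL; peanut butter: 1261.3 g; plain yogurt: 589.8 g

Scaling factor: 32/18 = 16/9.
milk: 2 oz × 16/9 × 28.35 g/oz ÷ 245 g/cup ≈ 0.4 cup
buttermilk: 0.5 tsp × 16/9 × 5 mL/tsp ≈ 4.4 mL
peanut butter: 2.75 cup × 16/9 × 258 g/cup ≈ 1261.3 g
plain yogurt: 325 mL × 16/9 ÷ 240 mL/cup × 245 g/cup ≈ 589.8 g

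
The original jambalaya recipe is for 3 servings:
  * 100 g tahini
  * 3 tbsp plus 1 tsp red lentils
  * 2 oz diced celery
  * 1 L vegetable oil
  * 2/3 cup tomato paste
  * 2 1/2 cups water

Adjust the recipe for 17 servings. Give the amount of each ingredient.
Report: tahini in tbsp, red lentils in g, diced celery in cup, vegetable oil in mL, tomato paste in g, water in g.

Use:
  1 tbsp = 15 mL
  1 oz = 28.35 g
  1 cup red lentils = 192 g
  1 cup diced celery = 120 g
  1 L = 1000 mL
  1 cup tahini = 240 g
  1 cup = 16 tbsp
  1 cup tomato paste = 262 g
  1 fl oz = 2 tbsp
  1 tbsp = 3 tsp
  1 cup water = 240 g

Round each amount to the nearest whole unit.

Scaling factor: 17/3.
tahini: 100 g × 17/3 ÷ 240 g/cup × 16 tbsp/cup ≈ 38 tbsp
red lentils: (3 tbsp + 1 tsp = 10/3 tbsp) × 17/3 ÷ 16 tbsp/cup × 192 g/cup ≈ 227 g
diced celery: 2 oz × 17/3 × 28.35 g/oz ÷ 120 g/cup ≈ 3 cup
vegetable oil: 1 L × 17/3 × 1000 mL/L ≈ 5667 mL
tomato paste: 2/3 cup × 17/3 × 262 g/cup ≈ 990 g
water: 2.5 cup × 17/3 × 240 g/cup = 3400 g

tahini: 38 tbsp; red lentils: 227 g; diced celery: 3 cup; vegetable oil: 5667 mL; tomato paste: 990 g; water: 3400 g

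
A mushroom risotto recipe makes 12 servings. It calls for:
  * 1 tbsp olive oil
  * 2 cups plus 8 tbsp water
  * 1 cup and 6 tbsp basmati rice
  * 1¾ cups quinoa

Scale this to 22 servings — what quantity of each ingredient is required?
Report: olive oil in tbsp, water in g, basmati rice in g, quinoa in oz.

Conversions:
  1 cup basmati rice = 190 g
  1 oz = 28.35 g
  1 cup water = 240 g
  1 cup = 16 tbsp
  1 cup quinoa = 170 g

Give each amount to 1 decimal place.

olive oil: 1.8 tbsp; water: 1100.0 g; basmati rice: 479.0 g; quinoa: 19.2 oz

Scaling factor: 22/12 = 11/6.
olive oil: 1 tbsp × 11/6 ≈ 1.8 tbsp
water: (2 cup + 8 tbsp = 2.5 cup) × 11/6 × 240 g/cup = 1100.0 g
basmati rice: (1 cup + 6 tbsp = 1.375 cup) × 11/6 × 190 g/cup ≈ 479.0 g
quinoa: 1.75 cup × 11/6 × 170 g/cup ÷ 28.35 g/oz ≈ 19.2 oz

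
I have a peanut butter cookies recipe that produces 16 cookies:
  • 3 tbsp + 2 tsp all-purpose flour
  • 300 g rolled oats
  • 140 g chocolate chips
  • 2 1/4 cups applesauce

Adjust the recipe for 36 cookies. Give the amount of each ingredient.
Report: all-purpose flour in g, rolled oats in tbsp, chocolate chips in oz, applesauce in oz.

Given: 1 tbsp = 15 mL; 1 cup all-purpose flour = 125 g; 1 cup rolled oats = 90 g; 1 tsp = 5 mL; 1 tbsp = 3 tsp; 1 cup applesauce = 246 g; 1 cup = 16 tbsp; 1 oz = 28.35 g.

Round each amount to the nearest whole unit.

Scaling factor: 36/16 = 9/4 = 2.25.
all-purpose flour: (3 tbsp + 2 tsp = 11/3 tbsp) × 9/4 ÷ 16 tbsp/cup × 125 g/cup ≈ 64 g
rolled oats: 300 g × 9/4 ÷ 90 g/cup × 16 tbsp/cup = 120 tbsp
chocolate chips: 140 g × 9/4 ÷ 28.35 g/oz ≈ 11 oz
applesauce: 2.25 cup × 9/4 × 246 g/cup ÷ 28.35 g/oz ≈ 44 oz

all-purpose flour: 64 g; rolled oats: 120 tbsp; chocolate chips: 11 oz; applesauce: 44 oz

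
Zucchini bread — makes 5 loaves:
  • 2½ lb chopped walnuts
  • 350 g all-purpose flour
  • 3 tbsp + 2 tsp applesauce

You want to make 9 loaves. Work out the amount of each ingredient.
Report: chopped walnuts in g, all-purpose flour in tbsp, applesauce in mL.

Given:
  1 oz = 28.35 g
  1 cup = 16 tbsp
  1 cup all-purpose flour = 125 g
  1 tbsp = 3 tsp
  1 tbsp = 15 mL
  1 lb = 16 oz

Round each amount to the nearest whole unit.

Scaling factor: 9/5 = 1.8.
chopped walnuts: 2.5 lb × 9/5 × 16 oz/lb × 28.35 g/oz ≈ 2041 g
all-purpose flour: 350 g × 9/5 ÷ 125 g/cup × 16 tbsp/cup ≈ 81 tbsp
applesauce: (3 tbsp + 2 tsp = 11/3 tbsp) × 9/5 × 15 mL/tbsp = 99 mL

chopped walnuts: 2041 g; all-purpose flour: 81 tbsp; applesauce: 99 mL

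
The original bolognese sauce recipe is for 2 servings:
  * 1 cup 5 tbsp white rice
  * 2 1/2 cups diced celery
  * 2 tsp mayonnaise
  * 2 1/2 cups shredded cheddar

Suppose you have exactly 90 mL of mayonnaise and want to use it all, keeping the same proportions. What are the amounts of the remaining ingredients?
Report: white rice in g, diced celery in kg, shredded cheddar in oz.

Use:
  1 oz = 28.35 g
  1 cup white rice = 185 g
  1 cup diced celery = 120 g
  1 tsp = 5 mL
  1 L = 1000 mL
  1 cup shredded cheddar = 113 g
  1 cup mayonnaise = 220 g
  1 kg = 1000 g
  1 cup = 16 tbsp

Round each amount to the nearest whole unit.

The original recipe has 10 mL of mayonnaise, so the scaling factor is 90 ÷ 10 = 9.
white rice: (1 cup + 5 tbsp = 1.3125 cup) × 9 × 185 g/cup ≈ 2185 g
diced celery: 2.5 cup × 9 × 120 g/cup ÷ 1000 g/kg ≈ 3 kg
shredded cheddar: 2.5 cup × 9 × 113 g/cup ÷ 28.35 g/oz ≈ 90 oz

white rice: 2185 g; diced celery: 3 kg; shredded cheddar: 90 oz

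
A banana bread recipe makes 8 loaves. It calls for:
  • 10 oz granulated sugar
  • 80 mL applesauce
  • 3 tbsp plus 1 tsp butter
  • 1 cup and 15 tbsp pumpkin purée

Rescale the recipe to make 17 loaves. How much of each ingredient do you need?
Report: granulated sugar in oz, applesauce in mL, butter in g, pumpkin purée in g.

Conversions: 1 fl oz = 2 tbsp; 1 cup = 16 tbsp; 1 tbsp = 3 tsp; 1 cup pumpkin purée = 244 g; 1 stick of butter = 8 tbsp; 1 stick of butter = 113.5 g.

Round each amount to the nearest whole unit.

granulated sugar: 21 oz; applesauce: 170 mL; butter: 100 g; pumpkin purée: 1005 g

Scaling factor: 17/8 = 2.125.
granulated sugar: 10 oz × 17/8 ≈ 21 oz
applesauce: 80 mL × 17/8 = 170 mL
butter: (3 tbsp + 1 tsp = 10/3 tbsp) × 17/8 ÷ 8 tbsp/stick × 113.5 g/stick ≈ 100 g
pumpkin purée: (1 cup + 15 tbsp = 1.9375 cup) × 17/8 × 244 g/cup ≈ 1005 g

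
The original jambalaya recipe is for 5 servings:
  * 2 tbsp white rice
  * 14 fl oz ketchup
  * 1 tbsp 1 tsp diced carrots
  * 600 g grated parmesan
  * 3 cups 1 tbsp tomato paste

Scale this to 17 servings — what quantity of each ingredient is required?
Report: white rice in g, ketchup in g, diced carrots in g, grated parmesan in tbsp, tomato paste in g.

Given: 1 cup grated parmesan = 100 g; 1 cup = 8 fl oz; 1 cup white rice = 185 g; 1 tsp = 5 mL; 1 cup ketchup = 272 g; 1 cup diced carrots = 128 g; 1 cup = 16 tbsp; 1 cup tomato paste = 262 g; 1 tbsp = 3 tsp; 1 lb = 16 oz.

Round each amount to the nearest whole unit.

white rice: 79 g; ketchup: 1618 g; diced carrots: 36 g; grated parmesan: 326 tbsp; tomato paste: 2728 g

Scaling factor: 17/5 = 3.4.
white rice: 2 tbsp × 17/5 ÷ 16 tbsp/cup × 185 g/cup ≈ 79 g
ketchup: 14 fl oz × 17/5 ÷ 8 fl oz/cup × 272 g/cup ≈ 1618 g
diced carrots: (1 tbsp + 1 tsp = 4/3 tbsp) × 17/5 ÷ 16 tbsp/cup × 128 g/cup ≈ 36 g
grated parmesan: 600 g × 17/5 ÷ 100 g/cup × 16 tbsp/cup ≈ 326 tbsp
tomato paste: (3 cup + 1 tbsp = 3.0625 cup) × 17/5 × 262 g/cup ≈ 2728 g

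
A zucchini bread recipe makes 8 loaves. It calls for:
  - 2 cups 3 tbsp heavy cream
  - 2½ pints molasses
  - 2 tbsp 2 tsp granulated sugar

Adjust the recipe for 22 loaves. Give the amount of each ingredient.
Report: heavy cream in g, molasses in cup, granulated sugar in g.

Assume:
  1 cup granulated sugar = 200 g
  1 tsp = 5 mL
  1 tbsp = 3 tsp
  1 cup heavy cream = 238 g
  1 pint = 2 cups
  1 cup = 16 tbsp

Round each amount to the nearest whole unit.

Scaling factor: 22/8 = 11/4 = 2.75.
heavy cream: (2 cup + 3 tbsp = 2.1875 cup) × 11/4 × 238 g/cup ≈ 1432 g
molasses: 2.5 pint × 11/4 × 2 cup/pint ≈ 14 cup
granulated sugar: (2 tbsp + 2 tsp = 8/3 tbsp) × 11/4 ÷ 16 tbsp/cup × 200 g/cup ≈ 92 g

heavy cream: 1432 g; molasses: 14 cup; granulated sugar: 92 g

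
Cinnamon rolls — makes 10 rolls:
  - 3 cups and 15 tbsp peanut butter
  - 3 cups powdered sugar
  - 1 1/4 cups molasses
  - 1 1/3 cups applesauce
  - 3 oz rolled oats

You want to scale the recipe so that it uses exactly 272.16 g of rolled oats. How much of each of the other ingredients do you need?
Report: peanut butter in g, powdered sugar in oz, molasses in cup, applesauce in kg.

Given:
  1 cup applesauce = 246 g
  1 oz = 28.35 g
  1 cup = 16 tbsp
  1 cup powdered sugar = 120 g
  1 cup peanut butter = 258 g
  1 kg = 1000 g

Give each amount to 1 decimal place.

peanut butter: 3250.8 g; powdered sugar: 40.6 oz; molasses: 4.0 cup; applesauce: 1.0 kg

The original recipe has 85.05 g of rolled oats, so the scaling factor is 272.16 ÷ 85.05 = 16/5 = 3.2.
peanut butter: (3 cup + 15 tbsp = 3.9375 cup) × 16/5 × 258 g/cup = 3250.8 g
powdered sugar: 3 cup × 16/5 × 120 g/cup ÷ 28.35 g/oz ≈ 40.6 oz
molasses: 1.25 cup × 16/5 = 4.0 cup
applesauce: 4/3 cup × 16/5 × 246 g/cup ÷ 1000 g/kg ≈ 1.0 kg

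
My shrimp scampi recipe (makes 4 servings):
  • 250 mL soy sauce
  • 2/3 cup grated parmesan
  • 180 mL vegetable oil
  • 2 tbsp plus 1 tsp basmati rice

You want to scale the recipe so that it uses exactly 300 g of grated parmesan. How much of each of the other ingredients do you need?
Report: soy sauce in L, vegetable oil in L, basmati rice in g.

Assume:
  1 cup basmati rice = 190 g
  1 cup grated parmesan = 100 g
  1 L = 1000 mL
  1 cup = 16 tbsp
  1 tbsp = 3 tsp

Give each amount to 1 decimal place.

soy sauce: 1.1 L; vegetable oil: 0.8 L; basmati rice: 124.7 g

The original recipe has 200/3 g of grated parmesan, so the scaling factor is 300 ÷ 200/3 = 9/2 = 4.5.
soy sauce: 250 mL × 9/2 ÷ 1000 mL/L ≈ 1.1 L
vegetable oil: 180 mL × 9/2 ÷ 1000 mL/L ≈ 0.8 L
basmati rice: (2 tbsp + 1 tsp = 7/3 tbsp) × 9/2 ÷ 16 tbsp/cup × 190 g/cup ≈ 124.7 g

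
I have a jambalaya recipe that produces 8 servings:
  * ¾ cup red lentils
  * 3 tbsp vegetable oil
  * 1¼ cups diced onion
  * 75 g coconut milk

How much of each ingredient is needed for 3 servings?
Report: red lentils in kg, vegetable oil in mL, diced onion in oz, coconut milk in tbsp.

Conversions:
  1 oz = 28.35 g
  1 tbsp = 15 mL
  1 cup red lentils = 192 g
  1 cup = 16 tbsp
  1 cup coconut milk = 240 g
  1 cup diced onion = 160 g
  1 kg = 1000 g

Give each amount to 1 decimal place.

red lentils: 0.1 kg; vegetable oil: 16.9 mL; diced onion: 2.6 oz; coconut milk: 1.9 tbsp

Scaling factor: 3/8 = 0.375.
red lentils: 0.75 cup × 3/8 × 192 g/cup ÷ 1000 g/kg ≈ 0.1 kg
vegetable oil: 3 tbsp × 3/8 × 15 mL/tbsp ≈ 16.9 mL
diced onion: 1.25 cup × 3/8 × 160 g/cup ÷ 28.35 g/oz ≈ 2.6 oz
coconut milk: 75 g × 3/8 ÷ 240 g/cup × 16 tbsp/cup ≈ 1.9 tbsp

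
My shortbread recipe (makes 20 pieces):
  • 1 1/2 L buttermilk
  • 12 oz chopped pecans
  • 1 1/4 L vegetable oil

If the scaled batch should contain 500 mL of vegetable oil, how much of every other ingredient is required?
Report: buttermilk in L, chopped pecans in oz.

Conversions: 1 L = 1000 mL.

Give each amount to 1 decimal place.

buttermilk: 0.6 L; chopped pecans: 4.8 oz

The original recipe has 1250 mL of vegetable oil, so the scaling factor is 500 ÷ 1250 = 2/5 = 0.4.
buttermilk: 1.5 L × 2/5 = 0.6 L
chopped pecans: 12 oz × 2/5 = 4.8 oz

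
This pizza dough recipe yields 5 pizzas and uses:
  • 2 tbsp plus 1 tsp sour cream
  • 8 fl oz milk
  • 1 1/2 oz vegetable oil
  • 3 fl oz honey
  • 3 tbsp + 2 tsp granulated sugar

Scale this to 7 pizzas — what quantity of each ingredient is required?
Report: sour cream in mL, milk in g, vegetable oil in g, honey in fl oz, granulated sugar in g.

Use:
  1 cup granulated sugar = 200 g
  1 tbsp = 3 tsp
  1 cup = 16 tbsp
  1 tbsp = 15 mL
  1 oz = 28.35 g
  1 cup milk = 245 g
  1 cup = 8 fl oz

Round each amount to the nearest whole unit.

sour cream: 49 mL; milk: 343 g; vegetable oil: 60 g; honey: 4 fl oz; granulated sugar: 64 g

Scaling factor: 7/5 = 1.4.
sour cream: (2 tbsp + 1 tsp = 7/3 tbsp) × 7/5 × 15 mL/tbsp = 49 mL
milk: 8 fl oz × 7/5 ÷ 8 fl oz/cup × 245 g/cup = 343 g
vegetable oil: 1.5 oz × 7/5 × 28.35 g/oz ≈ 60 g
honey: 3 fl oz × 7/5 ≈ 4 fl oz
granulated sugar: (3 tbsp + 2 tsp = 11/3 tbsp) × 7/5 ÷ 16 tbsp/cup × 200 g/cup ≈ 64 g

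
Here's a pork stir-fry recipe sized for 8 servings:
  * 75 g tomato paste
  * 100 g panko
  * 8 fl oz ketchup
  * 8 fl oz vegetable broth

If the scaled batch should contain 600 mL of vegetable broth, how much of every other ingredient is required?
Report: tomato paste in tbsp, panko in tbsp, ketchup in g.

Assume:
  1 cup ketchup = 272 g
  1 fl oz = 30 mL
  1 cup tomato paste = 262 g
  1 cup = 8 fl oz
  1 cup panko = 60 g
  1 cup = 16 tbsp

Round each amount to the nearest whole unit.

The original recipe has 240 mL of vegetable broth, so the scaling factor is 600 ÷ 240 = 5/2 = 2.5.
tomato paste: 75 g × 5/2 ÷ 262 g/cup × 16 tbsp/cup ≈ 11 tbsp
panko: 100 g × 5/2 ÷ 60 g/cup × 16 tbsp/cup ≈ 67 tbsp
ketchup: 8 fl oz × 5/2 ÷ 8 fl oz/cup × 272 g/cup = 680 g

tomato paste: 11 tbsp; panko: 67 tbsp; ketchup: 680 g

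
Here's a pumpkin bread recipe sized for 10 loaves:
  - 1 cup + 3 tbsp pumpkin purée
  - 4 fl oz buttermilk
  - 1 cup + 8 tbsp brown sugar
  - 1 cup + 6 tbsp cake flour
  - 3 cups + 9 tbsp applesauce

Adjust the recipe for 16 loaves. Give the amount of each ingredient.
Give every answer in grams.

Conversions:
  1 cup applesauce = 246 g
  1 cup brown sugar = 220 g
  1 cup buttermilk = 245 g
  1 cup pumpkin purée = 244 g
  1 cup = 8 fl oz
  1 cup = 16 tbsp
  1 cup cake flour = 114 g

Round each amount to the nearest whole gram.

pumpkin purée: 464 g; buttermilk: 196 g; brown sugar: 528 g; cake flour: 251 g; applesauce: 1402 g

Scaling factor: 16/10 = 8/5 = 1.6.
pumpkin purée: (1 cup + 3 tbsp = 1.1875 cup) × 8/5 × 244 g/cup ≈ 464 g
buttermilk: 4 fl oz × 8/5 ÷ 8 fl oz/cup × 245 g/cup = 196 g
brown sugar: (1 cup + 8 tbsp = 1.5 cup) × 8/5 × 220 g/cup = 528 g
cake flour: (1 cup + 6 tbsp = 1.375 cup) × 8/5 × 114 g/cup ≈ 251 g
applesauce: (3 cup + 9 tbsp = 3.5625 cup) × 8/5 × 246 g/cup ≈ 1402 g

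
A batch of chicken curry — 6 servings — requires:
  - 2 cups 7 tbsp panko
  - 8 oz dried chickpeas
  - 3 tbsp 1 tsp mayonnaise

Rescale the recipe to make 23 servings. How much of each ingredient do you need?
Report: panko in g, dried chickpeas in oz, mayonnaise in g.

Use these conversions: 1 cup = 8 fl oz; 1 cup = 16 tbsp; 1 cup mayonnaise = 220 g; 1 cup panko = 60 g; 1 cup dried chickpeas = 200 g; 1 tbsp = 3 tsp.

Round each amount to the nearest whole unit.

panko: 561 g; dried chickpeas: 31 oz; mayonnaise: 176 g

Scaling factor: 23/6.
panko: (2 cup + 7 tbsp = 2.4375 cup) × 23/6 × 60 g/cup ≈ 561 g
dried chickpeas: 8 oz × 23/6 ≈ 31 oz
mayonnaise: (3 tbsp + 1 tsp = 10/3 tbsp) × 23/6 ÷ 16 tbsp/cup × 220 g/cup ≈ 176 g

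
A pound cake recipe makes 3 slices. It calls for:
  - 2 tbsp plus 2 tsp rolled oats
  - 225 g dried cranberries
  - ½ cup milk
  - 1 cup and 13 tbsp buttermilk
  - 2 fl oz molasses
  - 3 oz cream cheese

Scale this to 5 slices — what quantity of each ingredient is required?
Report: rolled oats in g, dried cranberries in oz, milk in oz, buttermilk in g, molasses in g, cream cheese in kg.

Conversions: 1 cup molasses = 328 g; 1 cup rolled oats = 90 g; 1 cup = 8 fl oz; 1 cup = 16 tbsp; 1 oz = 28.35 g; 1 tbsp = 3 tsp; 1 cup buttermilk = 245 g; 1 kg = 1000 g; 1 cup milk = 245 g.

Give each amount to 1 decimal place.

Scaling factor: 5/3.
rolled oats: (2 tbsp + 2 tsp = 8/3 tbsp) × 5/3 ÷ 16 tbsp/cup × 90 g/cup = 25.0 g
dried cranberries: 225 g × 5/3 ÷ 28.35 g/oz ≈ 13.2 oz
milk: 0.5 cup × 5/3 × 245 g/cup ÷ 28.35 g/oz ≈ 7.2 oz
buttermilk: (1 cup + 13 tbsp = 1.8125 cup) × 5/3 × 245 g/cup ≈ 740.1 g
molasses: 2 fl oz × 5/3 ÷ 8 fl oz/cup × 328 g/cup ≈ 136.7 g
cream cheese: 3 oz × 5/3 × 28.35 g/oz ÷ 1000 g/kg ≈ 0.1 kg

rolled oats: 25.0 g; dried cranberries: 13.2 oz; milk: 7.2 oz; buttermilk: 740.1 g; molasses: 136.7 g; cream cheese: 0.1 kg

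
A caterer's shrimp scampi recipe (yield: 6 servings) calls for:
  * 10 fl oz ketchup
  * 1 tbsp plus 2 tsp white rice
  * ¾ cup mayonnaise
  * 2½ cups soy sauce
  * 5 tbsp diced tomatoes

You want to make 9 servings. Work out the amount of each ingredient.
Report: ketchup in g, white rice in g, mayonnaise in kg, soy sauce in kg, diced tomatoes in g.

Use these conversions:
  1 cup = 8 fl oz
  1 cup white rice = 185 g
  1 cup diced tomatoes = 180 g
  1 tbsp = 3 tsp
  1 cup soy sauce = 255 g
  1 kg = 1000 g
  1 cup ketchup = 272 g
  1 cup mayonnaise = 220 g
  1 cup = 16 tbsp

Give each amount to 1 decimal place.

ketchup: 510.0 g; white rice: 28.9 g; mayonnaise: 0.2 kg; soy sauce: 1.0 kg; diced tomatoes: 84.4 g

Scaling factor: 9/6 = 3/2 = 1.5.
ketchup: 10 fl oz × 3/2 ÷ 8 fl oz/cup × 272 g/cup = 510.0 g
white rice: (1 tbsp + 2 tsp = 5/3 tbsp) × 3/2 ÷ 16 tbsp/cup × 185 g/cup ≈ 28.9 g
mayonnaise: 0.75 cup × 3/2 × 220 g/cup ÷ 1000 g/kg ≈ 0.2 kg
soy sauce: 2.5 cup × 3/2 × 255 g/cup ÷ 1000 g/kg ≈ 1.0 kg
diced tomatoes: 5 tbsp × 3/2 ÷ 16 tbsp/cup × 180 g/cup ≈ 84.4 g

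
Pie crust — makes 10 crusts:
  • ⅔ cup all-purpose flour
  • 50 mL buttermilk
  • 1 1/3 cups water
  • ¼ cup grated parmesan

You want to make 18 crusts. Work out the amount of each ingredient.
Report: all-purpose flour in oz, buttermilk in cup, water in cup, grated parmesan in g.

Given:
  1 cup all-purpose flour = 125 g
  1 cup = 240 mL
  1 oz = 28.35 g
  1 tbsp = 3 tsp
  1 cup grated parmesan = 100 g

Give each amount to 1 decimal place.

Scaling factor: 18/10 = 9/5 = 1.8.
all-purpose flour: 2/3 cup × 9/5 × 125 g/cup ÷ 28.35 g/oz ≈ 5.3 oz
buttermilk: 50 mL × 9/5 ÷ 240 mL/cup ≈ 0.4 cup
water: 4/3 cup × 9/5 = 2.4 cup
grated parmesan: 0.25 cup × 9/5 × 100 g/cup = 45.0 g

all-purpose flour: 5.3 oz; buttermilk: 0.4 cup; water: 2.4 cup; grated parmesan: 45.0 g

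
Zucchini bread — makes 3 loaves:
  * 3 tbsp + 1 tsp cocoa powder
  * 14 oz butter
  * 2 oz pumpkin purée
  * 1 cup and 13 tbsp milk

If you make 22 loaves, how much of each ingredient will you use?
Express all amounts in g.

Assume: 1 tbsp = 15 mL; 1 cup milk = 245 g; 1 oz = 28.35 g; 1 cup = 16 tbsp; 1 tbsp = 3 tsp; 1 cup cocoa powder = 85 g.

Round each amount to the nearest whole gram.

Scaling factor: 22/3.
cocoa powder: (3 tbsp + 1 tsp = 10/3 tbsp) × 22/3 ÷ 16 tbsp/cup × 85 g/cup ≈ 130 g
butter: 14 oz × 22/3 × 28.35 g/oz ≈ 2911 g
pumpkin purée: 2 oz × 22/3 × 28.35 g/oz ≈ 416 g
milk: (1 cup + 13 tbsp = 1.8125 cup) × 22/3 × 245 g/cup ≈ 3256 g

cocoa powder: 130 g; butter: 2911 g; pumpkin purée: 416 g; milk: 3256 g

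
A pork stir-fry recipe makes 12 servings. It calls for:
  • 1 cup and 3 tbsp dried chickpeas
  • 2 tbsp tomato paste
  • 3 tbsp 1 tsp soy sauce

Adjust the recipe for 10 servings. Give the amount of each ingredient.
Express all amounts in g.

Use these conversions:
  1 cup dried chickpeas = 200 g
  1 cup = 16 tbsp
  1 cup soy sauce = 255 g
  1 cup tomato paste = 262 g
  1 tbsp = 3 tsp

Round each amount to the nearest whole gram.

dried chickpeas: 198 g; tomato paste: 27 g; soy sauce: 44 g

Scaling factor: 10/12 = 5/6.
dried chickpeas: (1 cup + 3 tbsp = 1.1875 cup) × 5/6 × 200 g/cup ≈ 198 g
tomato paste: 2 tbsp × 5/6 ÷ 16 tbsp/cup × 262 g/cup ≈ 27 g
soy sauce: (3 tbsp + 1 tsp = 10/3 tbsp) × 5/6 ÷ 16 tbsp/cup × 255 g/cup ≈ 44 g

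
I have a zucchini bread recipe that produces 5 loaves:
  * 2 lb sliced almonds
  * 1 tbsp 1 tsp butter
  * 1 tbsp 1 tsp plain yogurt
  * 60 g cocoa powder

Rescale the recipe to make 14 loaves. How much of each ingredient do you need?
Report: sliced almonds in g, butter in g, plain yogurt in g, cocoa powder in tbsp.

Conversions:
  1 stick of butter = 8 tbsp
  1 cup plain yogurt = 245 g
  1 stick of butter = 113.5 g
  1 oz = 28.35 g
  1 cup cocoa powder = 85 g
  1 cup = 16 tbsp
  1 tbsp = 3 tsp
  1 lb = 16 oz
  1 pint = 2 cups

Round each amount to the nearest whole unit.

sliced almonds: 2540 g; butter: 53 g; plain yogurt: 57 g; cocoa powder: 32 tbsp

Scaling factor: 14/5 = 2.8.
sliced almonds: 2 lb × 14/5 × 16 oz/lb × 28.35 g/oz ≈ 2540 g
butter: (1 tbsp + 1 tsp = 4/3 tbsp) × 14/5 ÷ 8 tbsp/stick × 113.5 g/stick ≈ 53 g
plain yogurt: (1 tbsp + 1 tsp = 4/3 tbsp) × 14/5 ÷ 16 tbsp/cup × 245 g/cup ≈ 57 g
cocoa powder: 60 g × 14/5 ÷ 85 g/cup × 16 tbsp/cup ≈ 32 tbsp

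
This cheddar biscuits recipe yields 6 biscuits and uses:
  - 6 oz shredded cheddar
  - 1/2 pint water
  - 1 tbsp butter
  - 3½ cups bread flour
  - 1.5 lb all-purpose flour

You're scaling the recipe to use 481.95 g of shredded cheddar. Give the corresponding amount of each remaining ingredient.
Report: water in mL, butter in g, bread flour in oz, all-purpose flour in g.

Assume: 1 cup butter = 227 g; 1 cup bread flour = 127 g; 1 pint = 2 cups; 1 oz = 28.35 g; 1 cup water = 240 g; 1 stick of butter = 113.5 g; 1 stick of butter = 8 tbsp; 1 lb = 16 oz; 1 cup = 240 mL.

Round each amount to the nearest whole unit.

water: 680 mL; butter: 40 g; bread flour: 44 oz; all-purpose flour: 1928 g

The original recipe has 170.1 g of shredded cheddar, so the scaling factor is 481.95 ÷ 170.1 = 17/6.
water: 0.5 pint × 17/6 × 2 cup/pint × 240 mL/cup = 680 mL
butter: 1 tbsp × 17/6 ÷ 8 tbsp/stick × 113.5 g/stick ≈ 40 g
bread flour: 3.5 cup × 17/6 × 127 g/cup ÷ 28.35 g/oz ≈ 44 oz
all-purpose flour: 1.5 lb × 17/6 × 16 oz/lb × 28.35 g/oz ≈ 1928 g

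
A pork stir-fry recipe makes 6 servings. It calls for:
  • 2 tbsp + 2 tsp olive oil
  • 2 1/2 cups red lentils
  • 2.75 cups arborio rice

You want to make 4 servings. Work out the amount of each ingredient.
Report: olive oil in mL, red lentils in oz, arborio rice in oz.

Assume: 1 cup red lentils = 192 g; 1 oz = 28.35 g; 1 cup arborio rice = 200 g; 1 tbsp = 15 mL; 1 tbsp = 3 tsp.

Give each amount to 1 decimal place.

Scaling factor: 4/6 = 2/3.
olive oil: (2 tbsp + 2 tsp = 8/3 tbsp) × 2/3 × 15 mL/tbsp ≈ 26.7 mL
red lentils: 2.5 cup × 2/3 × 192 g/cup ÷ 28.35 g/oz ≈ 11.3 oz
arborio rice: 2.75 cup × 2/3 × 200 g/cup ÷ 28.35 g/oz ≈ 12.9 oz

olive oil: 26.7 mL; red lentils: 11.3 oz; arborio rice: 12.9 oz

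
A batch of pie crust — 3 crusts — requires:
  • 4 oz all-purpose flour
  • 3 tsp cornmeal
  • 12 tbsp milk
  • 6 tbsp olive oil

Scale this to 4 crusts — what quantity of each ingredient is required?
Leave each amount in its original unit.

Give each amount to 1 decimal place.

Scaling factor: 4/3.
all-purpose flour: 4 oz × 4/3 ≈ 5.3 oz
cornmeal: 3 tsp × 4/3 = 4.0 tsp
milk: 12 tbsp × 4/3 = 16.0 tbsp
olive oil: 6 tbsp × 4/3 = 8.0 tbsp

all-purpose flour: 5.3 oz; cornmeal: 4.0 tsp; milk: 16.0 tbsp; olive oil: 8.0 tbsp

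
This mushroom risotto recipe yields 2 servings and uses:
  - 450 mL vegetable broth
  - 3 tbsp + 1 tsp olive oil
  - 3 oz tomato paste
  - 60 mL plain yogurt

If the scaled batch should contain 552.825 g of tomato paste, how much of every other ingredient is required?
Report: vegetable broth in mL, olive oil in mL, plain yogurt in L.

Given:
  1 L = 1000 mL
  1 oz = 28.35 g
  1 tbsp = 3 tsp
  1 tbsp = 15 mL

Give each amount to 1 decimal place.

vegetable broth: 2925.0 mL; olive oil: 325.0 mL; plain yogurt: 0.4 L

The original recipe has 85.05 g of tomato paste, so the scaling factor is 552.825 ÷ 85.05 = 13/2 = 6.5.
vegetable broth: 450 mL × 13/2 = 2925.0 mL
olive oil: (3 tbsp + 1 tsp = 10/3 tbsp) × 13/2 × 15 mL/tbsp = 325.0 mL
plain yogurt: 60 mL × 13/2 ÷ 1000 mL/L ≈ 0.4 L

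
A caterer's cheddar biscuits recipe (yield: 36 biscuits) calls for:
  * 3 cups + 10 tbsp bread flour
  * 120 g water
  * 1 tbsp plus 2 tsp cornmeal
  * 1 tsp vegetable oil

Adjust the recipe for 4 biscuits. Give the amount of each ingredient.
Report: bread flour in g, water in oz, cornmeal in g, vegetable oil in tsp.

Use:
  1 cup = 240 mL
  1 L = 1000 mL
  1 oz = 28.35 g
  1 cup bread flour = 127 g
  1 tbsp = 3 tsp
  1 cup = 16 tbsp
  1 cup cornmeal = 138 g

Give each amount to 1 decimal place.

bread flour: 51.2 g; water: 0.5 oz; cornmeal: 1.6 g; vegetable oil: 0.1 tsp

Scaling factor: 4/36 = 1/9.
bread flour: (3 cup + 10 tbsp = 3.625 cup) × 1/9 × 127 g/cup ≈ 51.2 g
water: 120 g × 1/9 ÷ 28.35 g/oz ≈ 0.5 oz
cornmeal: (1 tbsp + 2 tsp = 5/3 tbsp) × 1/9 ÷ 16 tbsp/cup × 138 g/cup ≈ 1.6 g
vegetable oil: 1 tsp × 1/9 ≈ 0.1 tsp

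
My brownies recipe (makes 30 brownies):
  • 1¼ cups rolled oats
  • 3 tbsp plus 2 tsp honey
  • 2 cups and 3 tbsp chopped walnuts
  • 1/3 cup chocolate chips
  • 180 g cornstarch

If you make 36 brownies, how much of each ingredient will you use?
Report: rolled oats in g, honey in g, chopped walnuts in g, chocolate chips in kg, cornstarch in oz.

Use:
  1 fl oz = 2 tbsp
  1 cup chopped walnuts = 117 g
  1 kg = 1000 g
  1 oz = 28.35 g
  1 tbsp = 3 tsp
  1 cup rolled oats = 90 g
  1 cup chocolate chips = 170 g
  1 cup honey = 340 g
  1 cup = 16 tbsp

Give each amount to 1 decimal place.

Scaling factor: 36/30 = 6/5 = 1.2.
rolled oats: 1.25 cup × 6/5 × 90 g/cup = 135.0 g
honey: (3 tbsp + 2 tsp = 11/3 tbsp) × 6/5 ÷ 16 tbsp/cup × 340 g/cup = 93.5 g
chopped walnuts: (2 cup + 3 tbsp = 2.1875 cup) × 6/5 × 117 g/cup ≈ 307.1 g
chocolate chips: 1/3 cup × 6/5 × 170 g/cup ÷ 1000 g/kg ≈ 0.1 kg
cornstarch: 180 g × 6/5 ÷ 28.35 g/oz ≈ 7.6 oz

rolled oats: 135.0 g; honey: 93.5 g; chopped walnuts: 307.1 g; chocolate chips: 0.1 kg; cornstarch: 7.6 oz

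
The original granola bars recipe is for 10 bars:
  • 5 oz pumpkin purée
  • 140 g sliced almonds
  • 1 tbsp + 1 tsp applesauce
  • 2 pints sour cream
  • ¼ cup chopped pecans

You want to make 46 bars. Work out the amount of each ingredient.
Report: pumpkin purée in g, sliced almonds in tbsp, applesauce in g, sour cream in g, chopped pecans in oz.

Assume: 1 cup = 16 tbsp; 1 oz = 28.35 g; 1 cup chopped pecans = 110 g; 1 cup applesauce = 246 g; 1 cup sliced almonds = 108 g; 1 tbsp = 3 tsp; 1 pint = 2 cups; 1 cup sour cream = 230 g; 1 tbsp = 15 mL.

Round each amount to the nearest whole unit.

pumpkin purée: 652 g; sliced almonds: 95 tbsp; applesauce: 94 g; sour cream: 4232 g; chopped pecans: 4 oz

Scaling factor: 46/10 = 23/5 = 4.6.
pumpkin purée: 5 oz × 23/5 × 28.35 g/oz ≈ 652 g
sliced almonds: 140 g × 23/5 ÷ 108 g/cup × 16 tbsp/cup ≈ 95 tbsp
applesauce: (1 tbsp + 1 tsp = 4/3 tbsp) × 23/5 ÷ 16 tbsp/cup × 246 g/cup ≈ 94 g
sour cream: 2 pint × 23/5 × 2 cup/pint × 230 g/cup = 4232 g
chopped pecans: 0.25 cup × 23/5 × 110 g/cup ÷ 28.35 g/oz ≈ 4 oz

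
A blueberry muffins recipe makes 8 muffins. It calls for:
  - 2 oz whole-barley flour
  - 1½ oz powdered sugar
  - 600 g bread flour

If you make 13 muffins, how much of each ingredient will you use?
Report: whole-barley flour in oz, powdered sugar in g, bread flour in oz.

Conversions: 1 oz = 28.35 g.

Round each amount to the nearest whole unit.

whole-barley flour: 3 oz; powdered sugar: 69 g; bread flour: 34 oz

Scaling factor: 13/8 = 1.625.
whole-barley flour: 2 oz × 13/8 ≈ 3 oz
powdered sugar: 1.5 oz × 13/8 × 28.35 g/oz ≈ 69 g
bread flour: 600 g × 13/8 ÷ 28.35 g/oz ≈ 34 oz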